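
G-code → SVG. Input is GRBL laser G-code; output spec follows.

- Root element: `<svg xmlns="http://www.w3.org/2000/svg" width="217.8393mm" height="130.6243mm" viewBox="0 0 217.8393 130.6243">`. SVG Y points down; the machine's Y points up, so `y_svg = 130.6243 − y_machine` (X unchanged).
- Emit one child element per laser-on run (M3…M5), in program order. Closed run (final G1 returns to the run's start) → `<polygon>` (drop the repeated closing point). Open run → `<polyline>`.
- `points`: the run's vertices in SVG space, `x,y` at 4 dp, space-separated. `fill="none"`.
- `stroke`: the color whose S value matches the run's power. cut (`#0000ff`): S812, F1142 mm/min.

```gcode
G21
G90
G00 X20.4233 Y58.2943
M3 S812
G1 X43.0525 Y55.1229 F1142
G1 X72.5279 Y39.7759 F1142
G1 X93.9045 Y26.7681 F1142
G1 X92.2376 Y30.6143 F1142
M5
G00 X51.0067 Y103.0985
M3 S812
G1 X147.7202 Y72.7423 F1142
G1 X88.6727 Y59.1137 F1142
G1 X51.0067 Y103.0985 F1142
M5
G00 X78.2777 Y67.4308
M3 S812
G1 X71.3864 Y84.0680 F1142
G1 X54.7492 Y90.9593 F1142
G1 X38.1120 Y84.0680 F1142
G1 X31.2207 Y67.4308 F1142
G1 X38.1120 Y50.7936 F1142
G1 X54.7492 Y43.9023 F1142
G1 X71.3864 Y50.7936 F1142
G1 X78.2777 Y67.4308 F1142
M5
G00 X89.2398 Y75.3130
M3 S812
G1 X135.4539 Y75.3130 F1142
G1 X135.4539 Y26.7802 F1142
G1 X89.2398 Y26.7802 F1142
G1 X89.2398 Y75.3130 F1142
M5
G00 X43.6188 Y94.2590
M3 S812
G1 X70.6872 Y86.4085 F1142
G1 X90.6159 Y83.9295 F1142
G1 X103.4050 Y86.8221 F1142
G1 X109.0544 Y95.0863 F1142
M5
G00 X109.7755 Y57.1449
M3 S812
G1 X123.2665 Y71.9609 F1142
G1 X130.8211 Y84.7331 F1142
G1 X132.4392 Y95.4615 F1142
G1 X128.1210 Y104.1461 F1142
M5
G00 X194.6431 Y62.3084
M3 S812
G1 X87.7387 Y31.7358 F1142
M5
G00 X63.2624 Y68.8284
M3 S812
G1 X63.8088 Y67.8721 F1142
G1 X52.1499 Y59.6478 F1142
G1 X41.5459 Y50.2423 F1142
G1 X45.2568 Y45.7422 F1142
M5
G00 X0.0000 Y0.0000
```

<svg xmlns="http://www.w3.org/2000/svg" width="217.8393mm" height="130.6243mm" viewBox="0 0 217.8393 130.6243">
  <polyline points="20.4233,72.3300 43.0525,75.5014 72.5279,90.8484 93.9045,103.8562 92.2376,100.0100" fill="none" stroke="#0000ff"/>
  <polygon points="51.0067,27.5258 147.7202,57.8820 88.6727,71.5106" fill="none" stroke="#0000ff"/>
  <polygon points="78.2777,63.1935 71.3864,46.5563 54.7492,39.6650 38.1120,46.5563 31.2207,63.1935 38.1120,79.8307 54.7492,86.7220 71.3864,79.8307" fill="none" stroke="#0000ff"/>
  <polygon points="89.2398,55.3113 135.4539,55.3113 135.4539,103.8441 89.2398,103.8441" fill="none" stroke="#0000ff"/>
  <polyline points="43.6188,36.3653 70.6872,44.2158 90.6159,46.6948 103.4050,43.8022 109.0544,35.5380" fill="none" stroke="#0000ff"/>
  <polyline points="109.7755,73.4794 123.2665,58.6634 130.8211,45.8912 132.4392,35.1628 128.1210,26.4782" fill="none" stroke="#0000ff"/>
  <polyline points="194.6431,68.3159 87.7387,98.8885" fill="none" stroke="#0000ff"/>
  <polyline points="63.2624,61.7959 63.8088,62.7522 52.1499,70.9765 41.5459,80.3820 45.2568,84.8821" fill="none" stroke="#0000ff"/>
</svg>

Machine Y-up, SVG Y-down with viewBox height 130.6243, so y_svg = 130.6243 − y_machine; X carries over. Every run uses S812, so all elements get stroke `#0000ff` (cut).

Run 1: The run is open, so emit a `<polyline>` with points (Y-flipped): 20.4233,72.3300 43.0525,75.5014 72.5279,90.8484 93.9045,103.8562 92.2376,100.0100.

Run 2: The run returns to its start, so emit a `<polygon>` with points (Y-flipped): 51.0067,27.5258 147.7202,57.8820 88.6727,71.5106.

Run 3: The run returns to its start, so emit a `<polygon>` with points (Y-flipped): 78.2777,63.1935 71.3864,46.5563 54.7492,39.6650 38.1120,46.5563 31.2207,63.1935 38.1120,79.8307 54.7492,86.7220 71.3864,79.8307.

Run 4: The run returns to its start, so emit a `<polygon>` with points (Y-flipped): 89.2398,55.3113 135.4539,55.3113 135.4539,103.8441 89.2398,103.8441.

Run 5: The run is open, so emit a `<polyline>` with points (Y-flipped): 43.6188,36.3653 70.6872,44.2158 90.6159,46.6948 103.4050,43.8022 109.0544,35.5380.

Run 6: The run is open, so emit a `<polyline>` with points (Y-flipped): 109.7755,73.4794 123.2665,58.6634 130.8211,45.8912 132.4392,35.1628 128.1210,26.4782.

Run 7: The run is open, so emit a `<polyline>` with points (Y-flipped): 194.6431,68.3159 87.7387,98.8885.

Run 8: The run is open, so emit a `<polyline>` with points (Y-flipped): 63.2624,61.7959 63.8088,62.7522 52.1499,70.9765 41.5459,80.3820 45.2568,84.8821.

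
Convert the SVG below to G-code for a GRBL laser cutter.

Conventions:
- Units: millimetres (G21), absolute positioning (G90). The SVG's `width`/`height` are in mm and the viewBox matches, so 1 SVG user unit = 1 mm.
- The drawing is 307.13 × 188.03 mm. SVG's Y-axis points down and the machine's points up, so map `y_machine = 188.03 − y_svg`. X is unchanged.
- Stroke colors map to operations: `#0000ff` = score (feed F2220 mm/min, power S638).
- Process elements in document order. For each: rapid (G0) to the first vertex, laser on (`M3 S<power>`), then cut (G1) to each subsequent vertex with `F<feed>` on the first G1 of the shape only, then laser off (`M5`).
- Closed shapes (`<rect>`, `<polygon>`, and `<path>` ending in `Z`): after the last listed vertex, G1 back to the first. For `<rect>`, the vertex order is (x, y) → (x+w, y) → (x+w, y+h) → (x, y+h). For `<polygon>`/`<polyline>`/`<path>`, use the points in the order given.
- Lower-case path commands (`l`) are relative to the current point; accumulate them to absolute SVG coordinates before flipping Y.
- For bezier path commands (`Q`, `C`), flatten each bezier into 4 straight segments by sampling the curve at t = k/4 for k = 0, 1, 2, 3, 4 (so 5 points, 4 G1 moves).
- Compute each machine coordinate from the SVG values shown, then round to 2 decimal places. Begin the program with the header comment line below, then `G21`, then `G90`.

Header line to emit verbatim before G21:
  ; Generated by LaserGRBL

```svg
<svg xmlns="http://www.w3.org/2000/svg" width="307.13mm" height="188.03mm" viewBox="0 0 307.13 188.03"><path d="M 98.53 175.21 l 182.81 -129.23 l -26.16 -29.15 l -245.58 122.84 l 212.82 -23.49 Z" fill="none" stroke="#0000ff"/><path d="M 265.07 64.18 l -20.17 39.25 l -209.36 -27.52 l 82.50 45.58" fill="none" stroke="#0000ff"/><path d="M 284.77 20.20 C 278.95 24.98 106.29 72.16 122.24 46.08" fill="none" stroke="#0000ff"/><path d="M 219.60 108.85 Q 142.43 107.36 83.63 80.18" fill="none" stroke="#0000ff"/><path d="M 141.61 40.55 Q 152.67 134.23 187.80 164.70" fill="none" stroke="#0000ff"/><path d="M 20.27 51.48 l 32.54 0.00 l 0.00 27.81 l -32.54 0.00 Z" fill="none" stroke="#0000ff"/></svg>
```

1 u = 1 mm; y_m = 188.03 − y.

[1] `<path>` closed polygon, #0000ff→score S638 F2220: (98.53,12.82) → (281.34,142.05) → (255.18,171.20) → (9.60,48.36) → (222.42,71.85) → (98.53,12.82) (closed)

[2] `<path>` open polyline, #0000ff→score S638 F2220: (265.07,123.85) → (244.90,84.60) → (35.54,112.12) → (118.04,66.54)

[3] `<path>` cubic bezier, #0000ff→score S638 F2220: (284.77,167.83) → (254.68,158.10) → (195.34,143.32) → (140.09,134.32) → (122.24,141.95)

[4] `<path>` quadratic bezier, #0000ff→score S638 F2220: (219.60,79.18) → (182.16,81.53) → (147.02,87.09) → (114.18,95.87) → (83.63,107.85)

[5] `<path>` quadratic bezier, #0000ff→score S638 F2220: (141.61,147.48) → (148.64,104.59) → (158.69,69.60) → (171.74,42.52) → (187.80,23.33)

[6] `<path>` rectangle, #0000ff→score S638 F2220: (20.27,136.55) → (52.81,136.55) → (52.81,108.74) → (20.27,108.74) → (20.27,136.55) (closed)

; Generated by LaserGRBL
G21
G90
G0 X98.53 Y12.82
M3 S638
G1 X281.34 Y142.05 F2220
G1 X255.18 Y171.20
G1 X9.60 Y48.36
G1 X222.42 Y71.85
G1 X98.53 Y12.82
M5
G0 X265.07 Y123.85
M3 S638
G1 X244.90 Y84.60 F2220
G1 X35.54 Y112.12
G1 X118.04 Y66.54
M5
G0 X284.77 Y167.83
M3 S638
G1 X254.68 Y158.10 F2220
G1 X195.34 Y143.32
G1 X140.09 Y134.32
G1 X122.24 Y141.95
M5
G0 X219.60 Y79.18
M3 S638
G1 X182.16 Y81.53 F2220
G1 X147.02 Y87.09
G1 X114.18 Y95.87
G1 X83.63 Y107.85
M5
G0 X141.61 Y147.48
M3 S638
G1 X148.64 Y104.59 F2220
G1 X158.69 Y69.60
G1 X171.74 Y42.52
G1 X187.80 Y23.33
M5
G0 X20.27 Y136.55
M3 S638
G1 X52.81 Y136.55 F2220
G1 X52.81 Y108.74
G1 X20.27 Y108.74
G1 X20.27 Y136.55
M5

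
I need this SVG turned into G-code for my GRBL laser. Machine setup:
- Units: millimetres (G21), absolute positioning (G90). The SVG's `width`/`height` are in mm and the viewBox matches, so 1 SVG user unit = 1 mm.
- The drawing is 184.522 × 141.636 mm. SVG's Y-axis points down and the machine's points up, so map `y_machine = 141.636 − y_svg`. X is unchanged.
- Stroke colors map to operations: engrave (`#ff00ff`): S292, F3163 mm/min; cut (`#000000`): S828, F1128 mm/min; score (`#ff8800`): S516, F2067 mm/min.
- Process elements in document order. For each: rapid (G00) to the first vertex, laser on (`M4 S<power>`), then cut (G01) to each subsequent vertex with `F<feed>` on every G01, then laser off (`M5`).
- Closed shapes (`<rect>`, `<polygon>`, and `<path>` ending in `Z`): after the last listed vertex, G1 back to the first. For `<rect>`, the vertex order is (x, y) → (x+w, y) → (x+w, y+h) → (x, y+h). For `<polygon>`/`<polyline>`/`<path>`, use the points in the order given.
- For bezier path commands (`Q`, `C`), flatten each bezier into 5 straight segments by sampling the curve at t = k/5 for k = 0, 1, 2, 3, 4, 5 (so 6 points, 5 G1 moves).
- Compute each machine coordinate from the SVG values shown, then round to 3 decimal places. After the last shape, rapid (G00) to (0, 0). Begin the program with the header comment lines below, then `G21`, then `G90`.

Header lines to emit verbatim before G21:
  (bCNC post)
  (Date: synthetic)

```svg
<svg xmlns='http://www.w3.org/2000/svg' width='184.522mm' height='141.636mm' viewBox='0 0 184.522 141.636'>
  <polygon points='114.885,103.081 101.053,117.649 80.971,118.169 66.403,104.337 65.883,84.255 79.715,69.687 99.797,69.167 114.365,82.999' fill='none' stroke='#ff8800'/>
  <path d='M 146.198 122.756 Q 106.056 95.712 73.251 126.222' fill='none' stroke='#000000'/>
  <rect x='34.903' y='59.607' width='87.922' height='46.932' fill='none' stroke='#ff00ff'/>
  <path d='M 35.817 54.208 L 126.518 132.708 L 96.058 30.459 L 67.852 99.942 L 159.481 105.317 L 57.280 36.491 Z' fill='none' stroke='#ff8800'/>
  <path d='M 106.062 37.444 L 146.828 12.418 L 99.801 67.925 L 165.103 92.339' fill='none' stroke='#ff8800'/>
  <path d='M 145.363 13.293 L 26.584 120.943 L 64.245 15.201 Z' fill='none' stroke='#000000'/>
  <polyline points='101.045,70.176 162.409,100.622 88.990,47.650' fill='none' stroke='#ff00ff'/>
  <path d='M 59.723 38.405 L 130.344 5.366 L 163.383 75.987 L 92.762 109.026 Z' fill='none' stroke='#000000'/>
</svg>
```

viewBox `0 0 184.522 141.636` with mm width/height → 1 unit = 1 mm. Flip: y_m = 141.636 − y_svg.

**Shape 1** — `<polygon>` regular polygon, stroke `#ff8800` → score (S516, F2067). Machine vertices: (114.885,38.555) → (101.053,23.987) → (80.971,23.467) → (66.403,37.299) → (65.883,57.381) → (79.715,71.949) → (99.797,72.469) → (114.365,58.637) → (114.885,38.555). Closed: final G1 returns to the first vertex.

**Shape 2** — `<path>` quadratic bezier, stroke `#000000` → cut (S828, F1128). Control points (SVG): P0=(146.198,122.756), P1=(106.056,95.712), P2=(73.251,126.222); sampled at t=k/5. Machine vertices: (146.198,18.880) → (130.435,27.395) → (115.258,31.307) → (100.669,30.613) → (86.666,25.316) → (73.251,15.414). Open path.

**Shape 3** — `<rect>` rectangle, stroke `#ff00ff` → engrave (S292, F3163). Machine vertices: (34.903,82.029) → (122.825,82.029) → (122.825,35.097) → (34.903,35.097) → (34.903,82.029). Closed: final G1 returns to the first vertex.

**Shape 4** — `<path>` closed polygon, stroke `#ff8800` → score (S516, F2067). Machine vertices: (35.817,87.428) → (126.518,8.928) → (96.058,111.177) → (67.852,41.694) → (159.481,36.319) → (57.280,105.145) → (35.817,87.428). Closed: final G1 returns to the first vertex.

**Shape 5** — `<path>` open polyline, stroke `#ff8800` → score (S516, F2067). Machine vertices: (106.062,104.192) → (146.828,129.218) → (99.801,73.711) → (165.103,49.297). Open path.

**Shape 6** — `<path>` closed polygon, stroke `#000000` → cut (S828, F1128). Machine vertices: (145.363,128.343) → (26.584,20.693) → (64.245,126.435) → (145.363,128.343). Closed: final G1 returns to the first vertex.

**Shape 7** — `<polyline>` open polyline, stroke `#ff00ff` → engrave (S292, F3163). Machine vertices: (101.045,71.460) → (162.409,41.014) → (88.990,93.986). Open path.

**Shape 8** — `<path>` regular polygon, stroke `#000000` → cut (S828, F1128). Machine vertices: (59.723,103.231) → (130.344,136.270) → (163.383,65.649) → (92.762,32.610) → (59.723,103.231). Closed: final G1 returns to the first vertex.

(bCNC post)
(Date: synthetic)
G21
G90
G00 X114.885 Y38.555
M4 S516
G01 X101.053 Y23.987 F2067
G01 X80.971 Y23.467 F2067
G01 X66.403 Y37.299 F2067
G01 X65.883 Y57.381 F2067
G01 X79.715 Y71.949 F2067
G01 X99.797 Y72.469 F2067
G01 X114.365 Y58.637 F2067
G01 X114.885 Y38.555 F2067
M5
G00 X146.198 Y18.880
M4 S828
G01 X130.435 Y27.395 F1128
G01 X115.258 Y31.307 F1128
G01 X100.669 Y30.613 F1128
G01 X86.666 Y25.316 F1128
G01 X73.251 Y15.414 F1128
M5
G00 X34.903 Y82.029
M4 S292
G01 X122.825 Y82.029 F3163
G01 X122.825 Y35.097 F3163
G01 X34.903 Y35.097 F3163
G01 X34.903 Y82.029 F3163
M5
G00 X35.817 Y87.428
M4 S516
G01 X126.518 Y8.928 F2067
G01 X96.058 Y111.177 F2067
G01 X67.852 Y41.694 F2067
G01 X159.481 Y36.319 F2067
G01 X57.280 Y105.145 F2067
G01 X35.817 Y87.428 F2067
M5
G00 X106.062 Y104.192
M4 S516
G01 X146.828 Y129.218 F2067
G01 X99.801 Y73.711 F2067
G01 X165.103 Y49.297 F2067
M5
G00 X145.363 Y128.343
M4 S828
G01 X26.584 Y20.693 F1128
G01 X64.245 Y126.435 F1128
G01 X145.363 Y128.343 F1128
M5
G00 X101.045 Y71.460
M4 S292
G01 X162.409 Y41.014 F3163
G01 X88.990 Y93.986 F3163
M5
G00 X59.723 Y103.231
M4 S828
G01 X130.344 Y136.270 F1128
G01 X163.383 Y65.649 F1128
G01 X92.762 Y32.610 F1128
G01 X59.723 Y103.231 F1128
M5
G00 X0.000 Y0.000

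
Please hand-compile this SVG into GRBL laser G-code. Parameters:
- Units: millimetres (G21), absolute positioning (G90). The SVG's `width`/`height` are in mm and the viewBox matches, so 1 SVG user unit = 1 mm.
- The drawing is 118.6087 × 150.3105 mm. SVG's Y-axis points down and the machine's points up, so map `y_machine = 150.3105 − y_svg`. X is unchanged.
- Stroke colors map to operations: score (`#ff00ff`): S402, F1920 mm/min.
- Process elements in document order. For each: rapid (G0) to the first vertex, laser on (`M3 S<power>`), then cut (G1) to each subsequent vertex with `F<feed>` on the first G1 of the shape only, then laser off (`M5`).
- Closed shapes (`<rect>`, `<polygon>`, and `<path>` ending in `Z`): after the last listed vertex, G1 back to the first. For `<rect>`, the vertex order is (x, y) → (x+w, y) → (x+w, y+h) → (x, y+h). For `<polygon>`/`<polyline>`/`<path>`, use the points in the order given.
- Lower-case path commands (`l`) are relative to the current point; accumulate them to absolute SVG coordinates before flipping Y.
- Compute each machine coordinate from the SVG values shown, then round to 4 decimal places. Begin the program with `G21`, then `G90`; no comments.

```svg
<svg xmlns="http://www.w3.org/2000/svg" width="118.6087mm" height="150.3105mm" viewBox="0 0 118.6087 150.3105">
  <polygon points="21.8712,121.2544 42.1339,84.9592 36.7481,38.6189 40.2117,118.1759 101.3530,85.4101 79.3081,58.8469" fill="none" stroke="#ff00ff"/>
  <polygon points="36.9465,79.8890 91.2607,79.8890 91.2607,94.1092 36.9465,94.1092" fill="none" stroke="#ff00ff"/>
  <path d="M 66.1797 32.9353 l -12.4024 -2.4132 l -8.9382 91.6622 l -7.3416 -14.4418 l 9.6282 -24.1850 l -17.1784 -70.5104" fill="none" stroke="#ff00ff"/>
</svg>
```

Since the viewBox matches the mm dimensions, user units are millimetres directly. The only transform is the Y-flip y_m = 150.3105 − y_svg.

Shape 1 is a closed polygon drawn with `<polygon>`. Its stroke #ff00ff means score at S402, F1920. After flipping Y the toolpath is (21.8712,29.0561) → (42.1339,65.3513) → (36.7481,111.6916) → (40.2117,32.1346) → (101.3530,64.9004) → (79.3081,91.4636) → (21.8712,29.0561), returning to the start.

Shape 2 is a rectangle drawn with `<polygon>`. Its stroke #ff00ff means score at S402, F1920. After flipping Y the toolpath is (36.9465,70.4215) → (91.2607,70.4215) → (91.2607,56.2013) → (36.9465,56.2013) → (36.9465,70.4215), returning to the start.

Shape 3 is a open polyline drawn with `<path>`. Its stroke #ff00ff means score at S402, F1920. After flipping Y the toolpath is (66.1797,117.3752) → (53.7773,119.7884) → (44.8391,28.1262) → (37.4975,42.5680) → (47.1257,66.7530) → (29.9473,137.2634).

G21
G90
G0 X21.8712 Y29.0561
M3 S402
G1 X42.1339 Y65.3513 F1920
G1 X36.7481 Y111.6916
G1 X40.2117 Y32.1346
G1 X101.3530 Y64.9004
G1 X79.3081 Y91.4636
G1 X21.8712 Y29.0561
M5
G0 X36.9465 Y70.4215
M3 S402
G1 X91.2607 Y70.4215 F1920
G1 X91.2607 Y56.2013
G1 X36.9465 Y56.2013
G1 X36.9465 Y70.4215
M5
G0 X66.1797 Y117.3752
M3 S402
G1 X53.7773 Y119.7884 F1920
G1 X44.8391 Y28.1262
G1 X37.4975 Y42.5680
G1 X47.1257 Y66.7530
G1 X29.9473 Y137.2634
M5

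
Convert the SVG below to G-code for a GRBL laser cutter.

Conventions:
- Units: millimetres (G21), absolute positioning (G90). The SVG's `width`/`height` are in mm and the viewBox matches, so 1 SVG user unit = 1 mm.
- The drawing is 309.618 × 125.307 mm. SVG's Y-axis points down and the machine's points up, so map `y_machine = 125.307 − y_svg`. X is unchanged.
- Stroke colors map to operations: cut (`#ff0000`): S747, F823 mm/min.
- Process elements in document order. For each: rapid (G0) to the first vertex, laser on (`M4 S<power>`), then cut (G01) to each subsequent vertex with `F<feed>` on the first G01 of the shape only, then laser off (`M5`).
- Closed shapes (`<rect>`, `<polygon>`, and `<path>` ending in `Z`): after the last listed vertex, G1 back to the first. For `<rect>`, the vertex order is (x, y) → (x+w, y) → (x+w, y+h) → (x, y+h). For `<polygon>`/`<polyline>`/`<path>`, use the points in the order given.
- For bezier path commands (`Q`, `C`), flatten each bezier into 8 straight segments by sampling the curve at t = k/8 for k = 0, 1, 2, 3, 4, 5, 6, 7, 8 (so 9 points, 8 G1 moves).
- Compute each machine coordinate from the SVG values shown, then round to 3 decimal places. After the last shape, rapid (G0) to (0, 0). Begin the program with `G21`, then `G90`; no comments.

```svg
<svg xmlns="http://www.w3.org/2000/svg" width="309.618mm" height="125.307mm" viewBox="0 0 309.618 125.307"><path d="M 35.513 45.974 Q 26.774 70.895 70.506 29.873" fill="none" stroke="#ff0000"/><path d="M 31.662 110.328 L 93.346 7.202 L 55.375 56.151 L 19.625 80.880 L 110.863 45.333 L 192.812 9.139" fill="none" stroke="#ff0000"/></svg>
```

1 u = 1 mm; y_m = 125.307 − y.

[1] `<path>` quadratic bezier, #ff0000→cut S747 F823: (35.513,79.333) → (34.148,74.133) → (34.423,70.994) → (36.337,69.915) → (39.892,70.898) → (45.086,73.941) → (51.919,79.044) → (60.393,86.209) → (70.506,95.434)

[2] `<path>` open polyline, #ff0000→cut S747 F823: (31.662,14.979) → (93.346,118.105) → (55.375,69.156) → (19.625,44.427) → (110.863,79.974) → (192.812,116.168)

G21
G90
G0 X35.513 Y79.333
M4 S747
G01 X34.148 Y74.133 F823
G01 X34.423 Y70.994
G01 X36.337 Y69.915
G01 X39.892 Y70.898
G01 X45.086 Y73.941
G01 X51.919 Y79.044
G01 X60.393 Y86.209
G01 X70.506 Y95.434
M5
G0 X31.662 Y14.979
M4 S747
G01 X93.346 Y118.105 F823
G01 X55.375 Y69.156
G01 X19.625 Y44.427
G01 X110.863 Y79.974
G01 X192.812 Y116.168
M5
G0 X0.000 Y0.000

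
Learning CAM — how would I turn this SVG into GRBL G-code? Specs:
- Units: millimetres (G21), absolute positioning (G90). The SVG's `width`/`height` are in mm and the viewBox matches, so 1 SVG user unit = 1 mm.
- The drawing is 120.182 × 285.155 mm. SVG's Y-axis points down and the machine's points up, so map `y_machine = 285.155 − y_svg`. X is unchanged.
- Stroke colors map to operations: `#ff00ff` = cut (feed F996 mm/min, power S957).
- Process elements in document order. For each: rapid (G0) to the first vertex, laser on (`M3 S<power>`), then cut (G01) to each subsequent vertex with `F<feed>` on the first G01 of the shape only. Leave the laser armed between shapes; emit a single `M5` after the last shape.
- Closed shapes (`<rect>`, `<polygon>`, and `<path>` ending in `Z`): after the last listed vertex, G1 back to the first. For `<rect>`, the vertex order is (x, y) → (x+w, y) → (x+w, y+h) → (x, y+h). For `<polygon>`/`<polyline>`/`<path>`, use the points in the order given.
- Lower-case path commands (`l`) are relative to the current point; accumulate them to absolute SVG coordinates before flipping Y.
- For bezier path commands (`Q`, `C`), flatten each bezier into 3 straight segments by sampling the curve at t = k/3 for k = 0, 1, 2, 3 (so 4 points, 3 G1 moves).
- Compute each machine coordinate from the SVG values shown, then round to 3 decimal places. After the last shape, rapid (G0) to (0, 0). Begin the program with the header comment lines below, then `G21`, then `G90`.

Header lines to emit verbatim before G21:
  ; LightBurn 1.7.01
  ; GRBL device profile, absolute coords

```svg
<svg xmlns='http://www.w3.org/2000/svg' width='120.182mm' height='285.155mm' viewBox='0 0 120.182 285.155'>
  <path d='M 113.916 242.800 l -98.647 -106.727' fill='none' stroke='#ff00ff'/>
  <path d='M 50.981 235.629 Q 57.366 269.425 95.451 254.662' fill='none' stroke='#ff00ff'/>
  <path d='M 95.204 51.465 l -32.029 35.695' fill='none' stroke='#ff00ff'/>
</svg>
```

Since the viewBox matches the mm dimensions, user units are millimetres directly. The only transform is the Y-flip y_m = 285.155 − y_svg.

Shape 1 is a line segment drawn with `<path>`. Its stroke #ff00ff means cut at S957, F996. After flipping Y the toolpath is (113.916,42.355) → (15.269,149.082).

Shape 2 is a quadratic bezier drawn with `<path>`. Its stroke #ff00ff means cut at S957, F996. After flipping Y the toolpath is (50.981,49.526) → (58.760,32.391) → (73.583,26.046) → (95.451,30.493).

Shape 3 is a line segment drawn with `<path>`. Its stroke #ff00ff means cut at S957, F996. After flipping Y the toolpath is (95.204,233.690) → (63.175,197.995).

; LightBurn 1.7.01
; GRBL device profile, absolute coords
G21
G90
G0 X113.916 Y42.355
M3 S957
G01 X15.269 Y149.082 F996
G0 X50.981 Y49.526
M3 S957
G01 X58.760 Y32.391 F996
G01 X73.583 Y26.046
G01 X95.451 Y30.493
G0 X95.204 Y233.690
M3 S957
G01 X63.175 Y197.995 F996
M5
G0 X0.000 Y0.000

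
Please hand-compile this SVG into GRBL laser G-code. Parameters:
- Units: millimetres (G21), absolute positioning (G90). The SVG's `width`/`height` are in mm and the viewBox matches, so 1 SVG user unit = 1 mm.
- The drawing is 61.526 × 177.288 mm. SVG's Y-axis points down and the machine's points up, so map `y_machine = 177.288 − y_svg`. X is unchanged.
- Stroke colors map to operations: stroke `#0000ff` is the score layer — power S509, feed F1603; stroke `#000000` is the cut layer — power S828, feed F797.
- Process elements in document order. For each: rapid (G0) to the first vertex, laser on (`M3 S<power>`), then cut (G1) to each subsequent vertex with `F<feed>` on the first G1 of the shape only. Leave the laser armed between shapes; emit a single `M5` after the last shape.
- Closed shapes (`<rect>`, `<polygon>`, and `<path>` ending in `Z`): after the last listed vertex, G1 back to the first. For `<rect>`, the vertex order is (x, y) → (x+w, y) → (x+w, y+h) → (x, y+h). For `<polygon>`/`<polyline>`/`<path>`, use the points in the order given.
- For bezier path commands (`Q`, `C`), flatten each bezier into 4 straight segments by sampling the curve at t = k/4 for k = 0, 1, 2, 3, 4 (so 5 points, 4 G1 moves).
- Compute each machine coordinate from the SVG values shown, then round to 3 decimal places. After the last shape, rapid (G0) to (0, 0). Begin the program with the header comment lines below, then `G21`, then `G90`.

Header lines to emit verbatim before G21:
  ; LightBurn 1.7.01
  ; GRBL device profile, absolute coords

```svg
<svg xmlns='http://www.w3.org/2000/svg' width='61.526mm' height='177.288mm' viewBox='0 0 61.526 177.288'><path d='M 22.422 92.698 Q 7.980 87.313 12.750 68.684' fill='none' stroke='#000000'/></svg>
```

1 u = 1 mm; y_m = 177.288 − y.

[1] `<path>` quadratic bezier, #000000→cut S828 F797: (22.422,84.590) → (16.402,88.110) → (12.783,93.286) → (11.566,100.117) → (12.750,108.604)

; LightBurn 1.7.01
; GRBL device profile, absolute coords
G21
G90
G0 X22.422 Y84.590
M3 S828
G1 X16.402 Y88.110 F797
G1 X12.783 Y93.286
G1 X11.566 Y100.117
G1 X12.750 Y108.604
M5
G0 X0.000 Y0.000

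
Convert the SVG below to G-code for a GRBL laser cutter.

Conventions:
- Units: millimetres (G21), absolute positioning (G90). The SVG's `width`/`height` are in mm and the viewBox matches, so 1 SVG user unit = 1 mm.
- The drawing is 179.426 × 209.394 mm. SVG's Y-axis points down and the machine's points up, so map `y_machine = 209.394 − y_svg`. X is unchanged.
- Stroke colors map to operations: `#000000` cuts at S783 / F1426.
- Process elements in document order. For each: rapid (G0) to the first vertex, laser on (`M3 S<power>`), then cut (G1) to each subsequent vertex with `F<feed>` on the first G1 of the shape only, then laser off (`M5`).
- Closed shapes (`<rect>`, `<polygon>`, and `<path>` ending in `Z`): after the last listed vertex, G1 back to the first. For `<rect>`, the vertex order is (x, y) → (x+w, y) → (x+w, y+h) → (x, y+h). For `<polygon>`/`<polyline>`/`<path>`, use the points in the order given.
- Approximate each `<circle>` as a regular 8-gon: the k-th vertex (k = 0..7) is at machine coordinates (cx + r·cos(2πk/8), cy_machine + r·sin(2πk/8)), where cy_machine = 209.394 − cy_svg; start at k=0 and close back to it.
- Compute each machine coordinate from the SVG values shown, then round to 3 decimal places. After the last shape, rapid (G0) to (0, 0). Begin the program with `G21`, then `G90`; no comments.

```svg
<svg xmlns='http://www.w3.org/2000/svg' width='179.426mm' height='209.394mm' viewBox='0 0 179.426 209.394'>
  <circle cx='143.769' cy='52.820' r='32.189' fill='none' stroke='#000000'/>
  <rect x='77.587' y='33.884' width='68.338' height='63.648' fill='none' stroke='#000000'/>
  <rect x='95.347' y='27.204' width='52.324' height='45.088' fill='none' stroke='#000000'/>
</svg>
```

1 u = 1 mm; y_m = 209.394 − y.

[1] `<circle>` circle, #000000→cut S783 F1426: (175.958,156.574) → (166.530,179.335) → (143.769,188.763) → (121.008,179.335) → (111.580,156.574) → (121.008,133.813) → (143.769,124.385) → (166.530,133.813) → (175.958,156.574) (closed)

[2] `<rect>` rectangle, #000000→cut S783 F1426: (77.587,175.510) → (145.925,175.510) → (145.925,111.862) → (77.587,111.862) → (77.587,175.510) (closed)

[3] `<rect>` rectangle, #000000→cut S783 F1426: (95.347,182.190) → (147.671,182.190) → (147.671,137.102) → (95.347,137.102) → (95.347,182.190) (closed)

G21
G90
G0 X175.958 Y156.574
M3 S783
G1 X166.530 Y179.335 F1426
G1 X143.769 Y188.763
G1 X121.008 Y179.335
G1 X111.580 Y156.574
G1 X121.008 Y133.813
G1 X143.769 Y124.385
G1 X166.530 Y133.813
G1 X175.958 Y156.574
M5
G0 X77.587 Y175.510
M3 S783
G1 X145.925 Y175.510 F1426
G1 X145.925 Y111.862
G1 X77.587 Y111.862
G1 X77.587 Y175.510
M5
G0 X95.347 Y182.190
M3 S783
G1 X147.671 Y182.190 F1426
G1 X147.671 Y137.102
G1 X95.347 Y137.102
G1 X95.347 Y182.190
M5
G0 X0.000 Y0.000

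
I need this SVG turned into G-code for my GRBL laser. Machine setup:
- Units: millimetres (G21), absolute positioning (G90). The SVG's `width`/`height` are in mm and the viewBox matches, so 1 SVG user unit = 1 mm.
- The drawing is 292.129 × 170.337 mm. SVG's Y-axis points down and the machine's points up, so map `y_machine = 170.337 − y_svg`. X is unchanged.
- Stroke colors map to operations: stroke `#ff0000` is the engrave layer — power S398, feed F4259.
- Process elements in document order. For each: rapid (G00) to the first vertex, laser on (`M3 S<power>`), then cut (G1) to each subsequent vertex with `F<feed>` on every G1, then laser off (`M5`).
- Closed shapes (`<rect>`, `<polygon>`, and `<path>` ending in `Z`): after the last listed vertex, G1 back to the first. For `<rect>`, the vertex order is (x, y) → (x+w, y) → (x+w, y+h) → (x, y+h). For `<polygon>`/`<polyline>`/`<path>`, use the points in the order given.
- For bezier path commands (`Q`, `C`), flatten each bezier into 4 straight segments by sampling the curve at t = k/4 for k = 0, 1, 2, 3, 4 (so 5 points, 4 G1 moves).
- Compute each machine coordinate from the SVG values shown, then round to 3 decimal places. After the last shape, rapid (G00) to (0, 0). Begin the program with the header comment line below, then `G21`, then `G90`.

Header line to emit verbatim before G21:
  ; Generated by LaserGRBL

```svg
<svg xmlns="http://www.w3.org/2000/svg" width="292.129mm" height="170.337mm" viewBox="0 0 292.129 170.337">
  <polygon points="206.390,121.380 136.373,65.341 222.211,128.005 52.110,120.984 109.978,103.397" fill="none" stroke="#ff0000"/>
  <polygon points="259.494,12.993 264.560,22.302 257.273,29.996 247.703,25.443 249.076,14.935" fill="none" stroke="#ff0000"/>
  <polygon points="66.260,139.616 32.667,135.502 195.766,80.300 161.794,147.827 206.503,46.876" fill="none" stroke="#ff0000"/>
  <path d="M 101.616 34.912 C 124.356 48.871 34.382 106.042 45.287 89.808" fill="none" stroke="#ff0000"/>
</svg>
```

1 u = 1 mm; y_m = 170.337 − y.

[1] `<polygon>` closed polygon, #ff0000→engrave S398 F4259: (206.390,48.957) → (136.373,104.996) → (222.211,42.332) → (52.110,49.353) → (109.978,66.940) → (206.390,48.957) (closed)

[2] `<polygon>` regular polygon, #ff0000→engrave S398 F4259: (259.494,157.344) → (264.560,148.035) → (257.273,140.341) → (247.703,144.894) → (249.076,155.402) → (259.494,157.344) (closed)

[3] `<polygon>` closed polygon, #ff0000→engrave S398 F4259: (66.260,30.721) → (32.667,34.835) → (195.766,90.037) → (161.794,22.510) → (206.503,123.461) → (66.260,30.721) (closed)

[4] `<path>` cubic bezier, #ff0000→engrave S398 F4259: (101.616,135.425) → (100.875,118.676) → (77.890,96.655) → (52.686,80.295) → (45.287,80.529)

; Generated by LaserGRBL
G21
G90
G00 X206.390 Y48.957
M3 S398
G1 X136.373 Y104.996 F4259
G1 X222.211 Y42.332 F4259
G1 X52.110 Y49.353 F4259
G1 X109.978 Y66.940 F4259
G1 X206.390 Y48.957 F4259
M5
G00 X259.494 Y157.344
M3 S398
G1 X264.560 Y148.035 F4259
G1 X257.273 Y140.341 F4259
G1 X247.703 Y144.894 F4259
G1 X249.076 Y155.402 F4259
G1 X259.494 Y157.344 F4259
M5
G00 X66.260 Y30.721
M3 S398
G1 X32.667 Y34.835 F4259
G1 X195.766 Y90.037 F4259
G1 X161.794 Y22.510 F4259
G1 X206.503 Y123.461 F4259
G1 X66.260 Y30.721 F4259
M5
G00 X101.616 Y135.425
M3 S398
G1 X100.875 Y118.676 F4259
G1 X77.890 Y96.655 F4259
G1 X52.686 Y80.295 F4259
G1 X45.287 Y80.529 F4259
M5
G00 X0.000 Y0.000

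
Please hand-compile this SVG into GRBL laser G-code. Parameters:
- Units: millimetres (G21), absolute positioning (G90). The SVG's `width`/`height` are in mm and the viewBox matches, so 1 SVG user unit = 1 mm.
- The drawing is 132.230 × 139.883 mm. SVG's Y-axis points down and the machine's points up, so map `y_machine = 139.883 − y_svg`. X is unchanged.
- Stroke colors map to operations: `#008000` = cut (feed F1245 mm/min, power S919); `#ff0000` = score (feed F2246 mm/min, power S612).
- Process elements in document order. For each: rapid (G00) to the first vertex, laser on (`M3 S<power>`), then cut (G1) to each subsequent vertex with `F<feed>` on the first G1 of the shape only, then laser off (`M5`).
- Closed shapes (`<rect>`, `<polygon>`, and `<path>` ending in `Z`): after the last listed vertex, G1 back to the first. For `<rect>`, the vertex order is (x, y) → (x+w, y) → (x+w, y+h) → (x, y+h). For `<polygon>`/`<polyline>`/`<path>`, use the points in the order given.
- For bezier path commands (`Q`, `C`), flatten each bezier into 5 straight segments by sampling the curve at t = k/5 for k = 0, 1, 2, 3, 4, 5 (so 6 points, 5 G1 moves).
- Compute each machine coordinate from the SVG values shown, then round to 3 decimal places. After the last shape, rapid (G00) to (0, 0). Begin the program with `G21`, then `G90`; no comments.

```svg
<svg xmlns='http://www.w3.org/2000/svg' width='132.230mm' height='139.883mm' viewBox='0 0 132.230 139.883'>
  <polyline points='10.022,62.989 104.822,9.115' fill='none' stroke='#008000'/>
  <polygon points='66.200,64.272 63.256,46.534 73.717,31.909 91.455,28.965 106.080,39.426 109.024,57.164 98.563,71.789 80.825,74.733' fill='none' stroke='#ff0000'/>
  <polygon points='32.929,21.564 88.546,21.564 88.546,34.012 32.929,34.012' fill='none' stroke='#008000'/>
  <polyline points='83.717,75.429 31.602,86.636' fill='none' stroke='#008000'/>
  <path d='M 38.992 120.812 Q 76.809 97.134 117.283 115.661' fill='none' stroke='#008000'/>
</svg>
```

G21
G90
G00 X10.022 Y76.894
M3 S919
G1 X104.822 Y130.768 F1245
M5
G00 X66.200 Y75.611
M3 S612
G1 X63.256 Y93.349 F2246
G1 X73.717 Y107.974
G1 X91.455 Y110.918
G1 X106.080 Y100.457
G1 X109.024 Y82.719
G1 X98.563 Y68.094
G1 X80.825 Y65.150
G1 X66.200 Y75.611
M5
G00 X32.929 Y118.319
M3 S919
G1 X88.546 Y118.319 F1245
G1 X88.546 Y105.871
G1 X32.929 Y105.871
G1 X32.929 Y118.319
M5
G00 X83.717 Y64.454
M3 S919
G1 X31.602 Y53.247 F1245
M5
G00 X38.992 Y19.071
M3 S919
G1 X54.225 Y26.854 F1245
G1 X69.671 Y31.261
G1 X85.329 Y32.291
G1 X101.200 Y29.945
G1 X117.283 Y24.222
M5
G00 X0.000 Y0.000

1 u = 1 mm; y_m = 139.883 − y.

[1] `<polyline>` line segment, #008000→cut S919 F1245: (10.022,76.894) → (104.822,130.768)

[2] `<polygon>` regular polygon, #ff0000→score S612 F2246: (66.200,75.611) → (63.256,93.349) → (73.717,107.974) → (91.455,110.918) → (106.080,100.457) → (109.024,82.719) → (98.563,68.094) → (80.825,65.150) → (66.200,75.611) (closed)

[3] `<polygon>` rectangle, #008000→cut S919 F1245: (32.929,118.319) → (88.546,118.319) → (88.546,105.871) → (32.929,105.871) → (32.929,118.319) (closed)

[4] `<polyline>` line segment, #008000→cut S919 F1245: (83.717,64.454) → (31.602,53.247)

[5] `<path>` quadratic bezier, #008000→cut S919 F1245: (38.992,19.071) → (54.225,26.854) → (69.671,31.261) → (85.329,32.291) → (101.200,29.945) → (117.283,24.222)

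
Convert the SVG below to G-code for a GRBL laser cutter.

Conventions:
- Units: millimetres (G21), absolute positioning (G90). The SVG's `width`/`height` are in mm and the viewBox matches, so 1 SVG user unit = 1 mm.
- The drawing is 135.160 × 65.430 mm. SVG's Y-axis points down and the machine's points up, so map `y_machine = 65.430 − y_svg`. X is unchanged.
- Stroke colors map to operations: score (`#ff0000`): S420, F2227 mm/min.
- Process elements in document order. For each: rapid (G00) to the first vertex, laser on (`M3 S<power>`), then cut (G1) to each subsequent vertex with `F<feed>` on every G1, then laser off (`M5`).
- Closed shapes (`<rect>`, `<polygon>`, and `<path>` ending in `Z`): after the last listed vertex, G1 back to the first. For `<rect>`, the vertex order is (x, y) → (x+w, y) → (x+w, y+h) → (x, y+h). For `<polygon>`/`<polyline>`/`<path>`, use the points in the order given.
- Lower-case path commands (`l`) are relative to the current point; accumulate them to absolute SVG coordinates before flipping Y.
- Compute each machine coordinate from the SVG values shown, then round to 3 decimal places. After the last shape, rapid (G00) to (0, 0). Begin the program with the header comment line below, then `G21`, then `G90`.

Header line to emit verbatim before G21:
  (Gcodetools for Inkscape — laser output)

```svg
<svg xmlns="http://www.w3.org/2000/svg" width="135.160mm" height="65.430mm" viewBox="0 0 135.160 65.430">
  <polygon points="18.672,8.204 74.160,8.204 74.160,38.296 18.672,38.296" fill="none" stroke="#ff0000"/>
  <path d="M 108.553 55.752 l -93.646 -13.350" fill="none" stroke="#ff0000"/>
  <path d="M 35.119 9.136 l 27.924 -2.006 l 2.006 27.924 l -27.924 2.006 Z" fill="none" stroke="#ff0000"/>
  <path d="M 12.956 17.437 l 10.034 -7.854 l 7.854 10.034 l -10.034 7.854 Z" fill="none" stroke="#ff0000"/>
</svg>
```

Since the viewBox matches the mm dimensions, user units are millimetres directly. The only transform is the Y-flip y_m = 65.430 − y_svg.

Shape 1 is a rectangle drawn with `<polygon>`. Its stroke #ff0000 means score at S420, F2227. After flipping Y the toolpath is (18.672,57.226) → (74.160,57.226) → (74.160,27.134) → (18.672,27.134) → (18.672,57.226), returning to the start.

Shape 2 is a line segment drawn with `<path>`. Its stroke #ff0000 means score at S420, F2227. After flipping Y the toolpath is (108.553,9.678) → (14.907,23.028).

Shape 3 is a regular polygon drawn with `<path>`. Its stroke #ff0000 means score at S420, F2227. After flipping Y the toolpath is (35.119,56.294) → (63.043,58.300) → (65.049,30.376) → (37.125,28.370) → (35.119,56.294), returning to the start.

Shape 4 is a regular polygon drawn with `<path>`. Its stroke #ff0000 means score at S420, F2227. After flipping Y the toolpath is (12.956,47.993) → (22.990,55.847) → (30.844,45.813) → (20.810,37.959) → (12.956,47.993), returning to the start.

(Gcodetools for Inkscape — laser output)
G21
G90
G00 X18.672 Y57.226
M3 S420
G1 X74.160 Y57.226 F2227
G1 X74.160 Y27.134 F2227
G1 X18.672 Y27.134 F2227
G1 X18.672 Y57.226 F2227
M5
G00 X108.553 Y9.678
M3 S420
G1 X14.907 Y23.028 F2227
M5
G00 X35.119 Y56.294
M3 S420
G1 X63.043 Y58.300 F2227
G1 X65.049 Y30.376 F2227
G1 X37.125 Y28.370 F2227
G1 X35.119 Y56.294 F2227
M5
G00 X12.956 Y47.993
M3 S420
G1 X22.990 Y55.847 F2227
G1 X30.844 Y45.813 F2227
G1 X20.810 Y37.959 F2227
G1 X12.956 Y47.993 F2227
M5
G00 X0.000 Y0.000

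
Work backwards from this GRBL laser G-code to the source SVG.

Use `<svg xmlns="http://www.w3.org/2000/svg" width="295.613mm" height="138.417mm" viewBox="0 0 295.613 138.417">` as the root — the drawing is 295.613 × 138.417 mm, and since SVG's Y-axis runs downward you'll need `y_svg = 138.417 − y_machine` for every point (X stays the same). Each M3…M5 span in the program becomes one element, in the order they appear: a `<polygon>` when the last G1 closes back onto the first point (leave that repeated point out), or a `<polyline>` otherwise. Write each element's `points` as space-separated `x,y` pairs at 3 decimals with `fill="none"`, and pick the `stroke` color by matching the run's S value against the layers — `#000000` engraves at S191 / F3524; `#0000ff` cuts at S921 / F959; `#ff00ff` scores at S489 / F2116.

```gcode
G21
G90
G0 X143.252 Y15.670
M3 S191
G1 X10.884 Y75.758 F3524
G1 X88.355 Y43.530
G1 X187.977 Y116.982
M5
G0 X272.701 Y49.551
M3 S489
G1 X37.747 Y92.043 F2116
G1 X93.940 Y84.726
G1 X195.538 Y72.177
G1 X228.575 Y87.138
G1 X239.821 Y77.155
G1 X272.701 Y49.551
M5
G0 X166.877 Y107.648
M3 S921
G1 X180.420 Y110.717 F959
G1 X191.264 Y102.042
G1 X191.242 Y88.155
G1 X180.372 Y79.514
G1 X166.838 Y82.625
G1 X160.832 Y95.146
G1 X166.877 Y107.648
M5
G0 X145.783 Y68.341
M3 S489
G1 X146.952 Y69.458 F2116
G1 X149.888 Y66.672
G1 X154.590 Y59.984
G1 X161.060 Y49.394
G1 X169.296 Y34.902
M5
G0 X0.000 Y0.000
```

<svg xmlns="http://www.w3.org/2000/svg" width="295.613mm" height="138.417mm" viewBox="0 0 295.613 138.417">
  <polyline points="143.252,122.747 10.884,62.659 88.355,94.887 187.977,21.435" fill="none" stroke="#000000"/>
  <polygon points="272.701,88.866 37.747,46.374 93.940,53.691 195.538,66.240 228.575,51.279 239.821,61.262" fill="none" stroke="#ff00ff"/>
  <polygon points="166.877,30.769 180.420,27.700 191.264,36.375 191.242,50.262 180.372,58.903 166.838,55.792 160.832,43.271" fill="none" stroke="#0000ff"/>
  <polyline points="145.783,70.076 146.952,68.959 149.888,71.745 154.590,78.433 161.060,89.023 169.296,103.515" fill="none" stroke="#ff00ff"/>
</svg>

y_svg = 138.417 − y_m.

[1] S191→`#000000` (engrave); open run; points: 143.252,122.747 10.884,62.659 88.355,94.887 187.977,21.435

[2] S489→`#ff00ff` (score); closed run; points: 272.701,88.866 37.747,46.374 93.940,53.691 195.538,66.240 228.575,51.279 239.821,61.262

[3] S921→`#0000ff` (cut); closed run; points: 166.877,30.769 180.420,27.700 191.264,36.375 191.242,50.262 180.372,58.903 166.838,55.792 160.832,43.271

[4] S489→`#ff00ff` (score); open run; points: 145.783,70.076 146.952,68.959 149.888,71.745 154.590,78.433 161.060,89.023 169.296,103.515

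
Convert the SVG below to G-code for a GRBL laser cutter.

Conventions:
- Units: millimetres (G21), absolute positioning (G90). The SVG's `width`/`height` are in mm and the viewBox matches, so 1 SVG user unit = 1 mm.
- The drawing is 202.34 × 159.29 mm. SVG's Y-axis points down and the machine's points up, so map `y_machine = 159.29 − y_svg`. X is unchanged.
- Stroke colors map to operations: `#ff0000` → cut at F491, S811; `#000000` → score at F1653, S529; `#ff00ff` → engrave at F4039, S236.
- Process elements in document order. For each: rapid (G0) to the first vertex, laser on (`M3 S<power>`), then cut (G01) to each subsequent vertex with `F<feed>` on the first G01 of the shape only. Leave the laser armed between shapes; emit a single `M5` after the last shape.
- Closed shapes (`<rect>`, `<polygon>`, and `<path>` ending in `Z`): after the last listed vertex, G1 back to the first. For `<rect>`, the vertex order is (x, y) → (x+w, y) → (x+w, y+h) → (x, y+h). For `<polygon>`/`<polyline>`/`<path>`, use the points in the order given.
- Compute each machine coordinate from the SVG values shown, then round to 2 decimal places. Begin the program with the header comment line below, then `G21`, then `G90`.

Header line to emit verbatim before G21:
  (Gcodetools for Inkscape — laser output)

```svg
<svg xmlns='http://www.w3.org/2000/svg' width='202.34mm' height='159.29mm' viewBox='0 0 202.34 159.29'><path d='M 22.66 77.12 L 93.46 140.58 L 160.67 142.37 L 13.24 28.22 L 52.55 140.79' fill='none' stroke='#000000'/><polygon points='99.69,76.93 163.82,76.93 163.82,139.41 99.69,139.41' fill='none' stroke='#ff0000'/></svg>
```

(Gcodetools for Inkscape — laser output)
G21
G90
G0 X22.66 Y82.17
M3 S529
G01 X93.46 Y18.71 F1653
G01 X160.67 Y16.92
G01 X13.24 Y131.07
G01 X52.55 Y18.50
G0 X99.69 Y82.36
M3 S811
G01 X163.82 Y82.36 F491
G01 X163.82 Y19.88
G01 X99.69 Y19.88
G01 X99.69 Y82.36
M5

Since the viewBox matches the mm dimensions, user units are millimetres directly. The only transform is the Y-flip y_m = 159.29 − y_svg.

Shape 1 is a open polyline drawn with `<path>`. Its stroke #000000 means score at S529, F1653. After flipping Y the toolpath is (22.66,82.17) → (93.46,18.71) → (160.67,16.92) → (13.24,131.07) → (52.55,18.50).

Shape 2 is a rectangle drawn with `<polygon>`. Its stroke #ff0000 means cut at S811, F491. After flipping Y the toolpath is (99.69,82.36) → (163.82,82.36) → (163.82,19.88) → (99.69,19.88) → (99.69,82.36), returning to the start.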